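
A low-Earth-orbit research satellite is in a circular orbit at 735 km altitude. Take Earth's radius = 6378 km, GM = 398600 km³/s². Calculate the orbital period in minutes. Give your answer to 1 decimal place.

99.5 min

Semi-major axis a = 6378 + 735 = 7113 km. Period T = 2π√(a³/μ) = 2π√(7113³/398600) = 5970.2 s = 99.50 min.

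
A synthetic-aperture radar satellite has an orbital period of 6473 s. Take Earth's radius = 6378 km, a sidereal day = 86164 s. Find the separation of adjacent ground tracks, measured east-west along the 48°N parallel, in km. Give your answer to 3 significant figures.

Node shift per orbit = (6473.0/86164) × 360° = 27.04°.
Equatorial spacing = 27.04 × 111.3 km/° = 3011 km.
At 48° latitude, spacing = 3011 × cos(48°) = 2014 km.

2010 km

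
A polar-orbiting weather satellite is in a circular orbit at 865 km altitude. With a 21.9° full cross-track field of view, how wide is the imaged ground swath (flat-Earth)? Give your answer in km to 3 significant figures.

Half-angle = 21.9°/2 = 10.95°.
Swath width ≈ 2h·tan(θ/2) = 2 × 865 × tan(10.95°) = 334.7 km.

335 km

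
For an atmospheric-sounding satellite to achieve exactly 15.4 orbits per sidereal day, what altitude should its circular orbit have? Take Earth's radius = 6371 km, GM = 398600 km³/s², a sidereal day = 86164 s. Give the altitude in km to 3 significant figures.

Required period T = 86164 / 15.4 = 5595.1 s.
From T = 2π√(a³/μ): a = (μ T²/4π²)^(1/3) = (398600 × 5595.1² / 4π²)^(1/3) = 6812 km.
Altitude h = a − R = 6812 − 6371 = 441 km.

441 km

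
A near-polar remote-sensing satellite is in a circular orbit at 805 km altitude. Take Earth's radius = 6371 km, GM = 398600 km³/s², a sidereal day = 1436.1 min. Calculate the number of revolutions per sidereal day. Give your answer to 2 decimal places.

Semi-major axis a = 6371 + 805 = 7176 km. Period T = 2π√(a³/μ) = 2π√(7176³/398600) = 6049.7 s = 100.83 min.
Orbits per sidereal day = 86166 / 6049.7 = 14.243.

14.24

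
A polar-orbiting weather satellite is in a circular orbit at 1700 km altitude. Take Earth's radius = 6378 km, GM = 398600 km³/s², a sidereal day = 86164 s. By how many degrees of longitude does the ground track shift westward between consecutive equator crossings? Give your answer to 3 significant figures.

30.2°

Semi-major axis a = 6378 + 1700 = 8078 km. Period T = 2π√(a³/μ) = 2π√(8078³/398600) = 7225.5 s = 120.42 min.
During one orbit Earth rotates (7225.5 / 86164) × 360° = 30.19°.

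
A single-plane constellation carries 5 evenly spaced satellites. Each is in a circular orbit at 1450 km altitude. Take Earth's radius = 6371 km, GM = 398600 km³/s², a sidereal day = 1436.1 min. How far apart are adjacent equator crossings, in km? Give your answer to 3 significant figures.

640 km

Semi-major axis a = 6371 + 1450 = 7821 km. Period T = 2π√(a³/μ) = 2π√(7821³/398600) = 6883.4 s = 114.72 min.
Single-satellite node shift = (6883.4/86166) × 360° = 28.76°.
With 5 satellites evenly phased, successive equator crossings are 28.76/5 = 5.752° apart.
That is 5.752 × 111.2 = 640 km at the equator.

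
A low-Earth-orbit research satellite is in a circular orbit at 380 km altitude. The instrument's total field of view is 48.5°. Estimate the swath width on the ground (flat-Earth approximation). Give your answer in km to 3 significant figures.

342 km

Half-angle = 48.5°/2 = 24.25°.
Swath width ≈ 2h·tan(θ/2) = 2 × 380 × tan(24.25°) = 342.4 km.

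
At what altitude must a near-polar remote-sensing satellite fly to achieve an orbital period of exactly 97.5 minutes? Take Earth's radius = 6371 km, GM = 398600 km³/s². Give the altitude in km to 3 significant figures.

646 km

T = 97.5 min = 5850.0 s.
From T = 2π√(a³/μ): a = (μ T²/4π²)^(1/3) = (398600 × 5850.0² / 4π²)^(1/3) = 7017 km.
Altitude h = a − R = 7017 − 6371 = 646 km.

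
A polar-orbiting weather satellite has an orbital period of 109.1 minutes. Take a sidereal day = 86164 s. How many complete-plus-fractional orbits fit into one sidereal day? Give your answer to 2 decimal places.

13.16

T = 109.1 min = 6546.0 s.
Orbits per sidereal day = 86164 / 6546.0 = 13.163.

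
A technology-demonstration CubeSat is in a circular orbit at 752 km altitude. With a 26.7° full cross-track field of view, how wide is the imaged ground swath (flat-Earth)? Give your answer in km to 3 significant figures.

Half-angle = 26.7°/2 = 13.35°.
Swath width ≈ 2h·tan(θ/2) = 2 × 752 × tan(13.35°) = 356.9 km.

357 km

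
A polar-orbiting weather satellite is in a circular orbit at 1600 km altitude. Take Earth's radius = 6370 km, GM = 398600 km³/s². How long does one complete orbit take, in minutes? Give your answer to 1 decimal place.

Semi-major axis a = 6370 + 1600 = 7970 km. Period T = 2π√(a³/μ) = 2π√(7970³/398600) = 7081.1 s = 118.02 min.

118.0 min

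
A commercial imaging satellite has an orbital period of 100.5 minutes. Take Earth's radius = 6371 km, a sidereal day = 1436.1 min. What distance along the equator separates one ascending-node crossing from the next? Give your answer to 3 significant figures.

2800 km

T = 100.5 min = 6030.0 s.
During one orbit Earth rotates (6030.0 / 86166) × 360° = 25.19°.
At the equator that is 25.19° × (2π·6371/360) km/° = 25.19 × 111.2 = 2801 km.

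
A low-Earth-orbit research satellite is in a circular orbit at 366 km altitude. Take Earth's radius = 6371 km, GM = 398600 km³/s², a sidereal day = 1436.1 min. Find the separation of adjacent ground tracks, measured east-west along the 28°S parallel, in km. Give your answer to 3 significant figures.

Semi-major axis a = 6371 + 366 = 6737 km. Period T = 2π√(a³/μ) = 2π√(6737³/398600) = 5503.1 s = 91.72 min.
Node shift per orbit = (5503.1/86166) × 360° = 22.99°.
Equatorial spacing = 22.99 × 111.2 km/° = 2557 km.
At 28° latitude, spacing = 2557 × cos(28°) = 2257 km.

2260 km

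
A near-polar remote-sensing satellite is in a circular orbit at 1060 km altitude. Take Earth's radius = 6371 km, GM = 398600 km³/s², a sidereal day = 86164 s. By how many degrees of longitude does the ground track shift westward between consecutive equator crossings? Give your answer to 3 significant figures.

26.6°

Semi-major axis a = 6371 + 1060 = 7431 km. Period T = 2π√(a³/μ) = 2π√(7431³/398600) = 6375.0 s = 106.25 min.
During one orbit Earth rotates (6375.0 / 86164) × 360° = 26.64°.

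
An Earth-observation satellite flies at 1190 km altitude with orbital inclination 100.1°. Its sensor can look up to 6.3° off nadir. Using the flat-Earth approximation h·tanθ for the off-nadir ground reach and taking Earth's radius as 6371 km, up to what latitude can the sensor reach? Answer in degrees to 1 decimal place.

81.1°

Retrograde orbit: the ground track reaches ±(180° − i) = ±(180 − 100.1) = ±79.9°.
Sensor half-swath on the ground ≈ 1190·tan(6.3°) = 131 km = 1.18° of latitude.
Maximum observable latitude ≈ 79.9 + 1.18 = 81.1°.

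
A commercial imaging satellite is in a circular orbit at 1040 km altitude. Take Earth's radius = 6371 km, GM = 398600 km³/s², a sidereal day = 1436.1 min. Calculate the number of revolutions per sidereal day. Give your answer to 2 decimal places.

13.57

Semi-major axis a = 6371 + 1040 = 7411 km. Period T = 2π√(a³/μ) = 2π√(7411³/398600) = 6349.3 s = 105.82 min.
Orbits per sidereal day = 86166 / 6349.3 = 13.571.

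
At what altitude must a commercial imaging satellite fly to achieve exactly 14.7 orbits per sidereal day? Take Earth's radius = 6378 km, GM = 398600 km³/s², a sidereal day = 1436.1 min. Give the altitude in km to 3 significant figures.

Required period T = 86166 / 14.7 = 5861.6 s.
From T = 2π√(a³/μ): a = (μ T²/4π²)^(1/3) = (398600 × 5861.6² / 4π²)^(1/3) = 7026 km.
Altitude h = a − R = 7026 − 6378 = 648 km.

648 km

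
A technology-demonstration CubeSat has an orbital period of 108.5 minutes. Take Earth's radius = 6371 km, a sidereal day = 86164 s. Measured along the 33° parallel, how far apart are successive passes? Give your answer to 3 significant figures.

2540 km

T = 108.5 min = 6510.0 s.
Node shift per orbit = (6510.0/86164) × 360° = 27.20°.
Equatorial spacing = 27.20 × 111.2 km/° = 3024 km.
At 33° latitude, spacing = 3024 × cos(33°) = 2536 km.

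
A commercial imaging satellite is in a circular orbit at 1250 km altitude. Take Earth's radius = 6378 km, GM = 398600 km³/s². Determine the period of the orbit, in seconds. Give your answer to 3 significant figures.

Semi-major axis a = 6378 + 1250 = 7628 km. Period T = 2π√(a³/μ) = 2π√(7628³/398600) = 6630.2 s = 110.50 min.

6630 seconds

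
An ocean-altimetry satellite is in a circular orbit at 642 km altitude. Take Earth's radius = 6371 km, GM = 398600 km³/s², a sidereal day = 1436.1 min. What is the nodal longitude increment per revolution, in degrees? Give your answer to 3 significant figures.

24.4°

Semi-major axis a = 6371 + 642 = 7013 km. Period T = 2π√(a³/μ) = 2π√(7013³/398600) = 5844.8 s = 97.41 min.
During one orbit Earth rotates (5844.8 / 86166) × 360° = 24.42°.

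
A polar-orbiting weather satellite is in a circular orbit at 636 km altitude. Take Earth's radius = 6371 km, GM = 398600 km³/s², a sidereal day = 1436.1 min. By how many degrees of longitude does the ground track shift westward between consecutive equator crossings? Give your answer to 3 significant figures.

Semi-major axis a = 6371 + 636 = 7007 km. Period T = 2π√(a³/μ) = 2π√(7007³/398600) = 5837.3 s = 97.29 min.
During one orbit Earth rotates (5837.3 / 86166) × 360° = 24.39°.

24.4°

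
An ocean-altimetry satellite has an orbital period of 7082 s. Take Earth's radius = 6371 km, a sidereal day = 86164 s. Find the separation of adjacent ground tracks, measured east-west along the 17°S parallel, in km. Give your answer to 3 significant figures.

3150 km

Node shift per orbit = (7082.0/86164) × 360° = 29.59°.
Equatorial spacing = 29.59 × 111.2 km/° = 3290 km.
At 17° latitude, spacing = 3290 × cos(17°) = 3146 km.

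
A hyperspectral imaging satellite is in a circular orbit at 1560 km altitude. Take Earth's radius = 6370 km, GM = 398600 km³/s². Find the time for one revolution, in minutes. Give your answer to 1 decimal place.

Semi-major axis a = 6370 + 1560 = 7930 km. Period T = 2π√(a³/μ) = 2π√(7930³/398600) = 7027.8 s = 117.13 min.

117.1 min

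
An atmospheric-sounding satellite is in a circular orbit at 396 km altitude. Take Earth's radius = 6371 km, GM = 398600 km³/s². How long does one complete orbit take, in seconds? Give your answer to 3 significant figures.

Semi-major axis a = 6371 + 396 = 6767 km. Period T = 2π√(a³/μ) = 2π√(6767³/398600) = 5539.9 s = 92.33 min.

5540 seconds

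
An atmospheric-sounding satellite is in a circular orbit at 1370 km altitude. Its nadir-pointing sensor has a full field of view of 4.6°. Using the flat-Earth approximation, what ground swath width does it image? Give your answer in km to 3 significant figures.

Half-angle = 4.6°/2 = 2.3°.
Swath width ≈ 2h·tan(θ/2) = 2 × 1370 × tan(2.3°) = 110.0 km.

110 km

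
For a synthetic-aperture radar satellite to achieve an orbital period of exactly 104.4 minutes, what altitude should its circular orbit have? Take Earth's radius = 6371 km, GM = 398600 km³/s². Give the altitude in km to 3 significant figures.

973 km

T = 104.4 min = 6264.0 s.
From T = 2π√(a³/μ): a = (μ T²/4π²)^(1/3) = (398600 × 6264.0² / 4π²)^(1/3) = 7344 km.
Altitude h = a − R = 7344 − 6371 = 973 km.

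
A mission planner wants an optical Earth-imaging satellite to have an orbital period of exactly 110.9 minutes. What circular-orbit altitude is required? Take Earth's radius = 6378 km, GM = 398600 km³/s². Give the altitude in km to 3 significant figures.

T = 110.9 min = 6654.0 s.
From T = 2π√(a³/μ): a = (μ T²/4π²)^(1/3) = (398600 × 6654.0² / 4π²)^(1/3) = 7646 km.
Altitude h = a − R = 7646 − 6378 = 1268 km.

1270 km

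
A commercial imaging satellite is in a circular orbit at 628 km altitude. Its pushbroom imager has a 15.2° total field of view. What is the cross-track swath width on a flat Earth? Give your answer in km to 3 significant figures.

168 km

Half-angle = 15.2°/2 = 7.6°.
Swath width ≈ 2h·tan(θ/2) = 2 × 628 × tan(7.6°) = 167.6 km.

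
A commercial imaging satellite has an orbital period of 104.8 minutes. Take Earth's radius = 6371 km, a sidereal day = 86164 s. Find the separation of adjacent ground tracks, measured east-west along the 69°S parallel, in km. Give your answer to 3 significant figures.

T = 104.8 min = 6288.0 s.
Node shift per orbit = (6288.0/86164) × 360° = 26.27°.
Equatorial spacing = 26.27 × 111.2 km/° = 2921 km.
At 69° latitude, spacing = 2921 × cos(69°) = 1047 km.

1050 km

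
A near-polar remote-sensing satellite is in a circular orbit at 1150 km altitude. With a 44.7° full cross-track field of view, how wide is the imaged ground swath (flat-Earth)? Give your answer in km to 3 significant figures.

946 km

Half-angle = 44.7°/2 = 22.35°.
Swath width ≈ 2h·tan(θ/2) = 2 × 1150 × tan(22.35°) = 945.6 km.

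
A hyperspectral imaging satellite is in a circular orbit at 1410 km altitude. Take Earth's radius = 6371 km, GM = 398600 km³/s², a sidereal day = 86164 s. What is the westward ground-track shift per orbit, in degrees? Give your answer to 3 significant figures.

Semi-major axis a = 6371 + 1410 = 7781 km. Period T = 2π√(a³/μ) = 2π√(7781³/398600) = 6830.7 s = 113.84 min.
During one orbit Earth rotates (6830.7 / 86164) × 360° = 28.54°.

28.5°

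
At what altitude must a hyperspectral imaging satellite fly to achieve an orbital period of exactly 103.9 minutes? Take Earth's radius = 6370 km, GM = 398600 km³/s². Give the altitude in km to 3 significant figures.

951 km

T = 103.9 min = 6234.0 s.
From T = 2π√(a³/μ): a = (μ T²/4π²)^(1/3) = (398600 × 6234.0² / 4π²)^(1/3) = 7321 km.
Altitude h = a − R = 7321 − 6370 = 951 km.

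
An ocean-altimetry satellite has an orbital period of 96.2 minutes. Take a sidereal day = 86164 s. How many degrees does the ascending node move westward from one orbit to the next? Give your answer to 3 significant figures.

T = 96.2 min = 5772.0 s.
During one orbit Earth rotates (5772.0 / 86164) × 360° = 24.12°.

24.1°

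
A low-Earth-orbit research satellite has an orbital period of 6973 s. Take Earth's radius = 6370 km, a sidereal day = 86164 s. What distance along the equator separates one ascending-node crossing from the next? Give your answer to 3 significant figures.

During one orbit Earth rotates (6973.0 / 86164) × 360° = 29.13°.
At the equator that is 29.13° × (2π·6370/360) km/° = 29.13 × 111.2 = 3239 km.

3240 km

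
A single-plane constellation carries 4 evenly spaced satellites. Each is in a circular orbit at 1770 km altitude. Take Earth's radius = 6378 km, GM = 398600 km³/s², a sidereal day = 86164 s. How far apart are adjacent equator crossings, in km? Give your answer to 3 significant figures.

851 km

Semi-major axis a = 6378 + 1770 = 8148 km. Period T = 2π√(a³/μ) = 2π√(8148³/398600) = 7319.6 s = 121.99 min.
Single-satellite node shift = (7319.6/86164) × 360° = 30.58°.
With 4 satellites evenly phased, successive equator crossings are 30.58/4 = 7.645° apart.
That is 7.645 × 111.3 = 851 km at the equator.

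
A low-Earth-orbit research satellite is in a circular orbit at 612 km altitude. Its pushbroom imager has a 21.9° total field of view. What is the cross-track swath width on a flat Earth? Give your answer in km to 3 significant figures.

Half-angle = 21.9°/2 = 10.95°.
Swath width ≈ 2h·tan(θ/2) = 2 × 612 × tan(10.95°) = 236.8 km.

237 km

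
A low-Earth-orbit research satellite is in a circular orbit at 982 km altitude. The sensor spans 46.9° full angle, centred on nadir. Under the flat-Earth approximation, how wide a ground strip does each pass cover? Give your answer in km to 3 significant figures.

852 km

Half-angle = 46.9°/2 = 23.45°.
Swath width ≈ 2h·tan(θ/2) = 2 × 982 × tan(23.45°) = 851.9 km.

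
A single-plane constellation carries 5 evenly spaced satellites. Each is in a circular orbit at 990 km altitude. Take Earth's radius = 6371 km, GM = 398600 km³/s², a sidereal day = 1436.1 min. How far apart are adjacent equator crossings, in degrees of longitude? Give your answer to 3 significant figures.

Semi-major axis a = 6371 + 990 = 7361 km. Period T = 2π√(a³/μ) = 2π√(7361³/398600) = 6285.2 s = 104.75 min.
Single-satellite node shift = (6285.2/86166) × 360° = 26.26°.
With 5 satellites evenly phased, successive equator crossings are 26.26/5 = 5.252° apart.

5.25°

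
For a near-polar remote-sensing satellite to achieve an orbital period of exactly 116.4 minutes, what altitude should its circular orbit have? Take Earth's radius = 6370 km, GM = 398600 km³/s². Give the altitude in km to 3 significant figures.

1530 km

T = 116.4 min = 6984.0 s.
From T = 2π√(a³/μ): a = (μ T²/4π²)^(1/3) = (398600 × 6984.0² / 4π²)^(1/3) = 7897 km.
Altitude h = a − R = 7897 − 6370 = 1527 km.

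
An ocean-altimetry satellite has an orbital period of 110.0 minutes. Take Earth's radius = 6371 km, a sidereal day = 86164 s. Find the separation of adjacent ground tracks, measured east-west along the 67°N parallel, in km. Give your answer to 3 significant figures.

T = 110.0 min = 6600.0 s.
Node shift per orbit = (6600.0/86164) × 360° = 27.58°.
Equatorial spacing = 27.58 × 111.2 km/° = 3066 km.
At 67° latitude, spacing = 3066 × cos(67°) = 1198 km.

1200 km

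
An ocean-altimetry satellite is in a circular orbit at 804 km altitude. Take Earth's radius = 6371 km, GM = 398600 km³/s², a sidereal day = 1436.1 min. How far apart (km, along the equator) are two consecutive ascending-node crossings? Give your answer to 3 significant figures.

Semi-major axis a = 6371 + 804 = 7175 km. Period T = 2π√(a³/μ) = 2π√(7175³/398600) = 6048.4 s = 100.81 min.
During one orbit Earth rotates (6048.4 / 86166) × 360° = 25.27°.
At the equator that is 25.27° × (2π·6371/360) km/° = 25.27 × 111.2 = 2810 km.

2810 km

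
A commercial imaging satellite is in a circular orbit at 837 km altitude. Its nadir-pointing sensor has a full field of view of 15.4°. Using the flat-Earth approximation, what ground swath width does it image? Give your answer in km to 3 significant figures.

226 km

Half-angle = 15.4°/2 = 7.7°.
Swath width ≈ 2h·tan(θ/2) = 2 × 837 × tan(7.7°) = 226.3 km.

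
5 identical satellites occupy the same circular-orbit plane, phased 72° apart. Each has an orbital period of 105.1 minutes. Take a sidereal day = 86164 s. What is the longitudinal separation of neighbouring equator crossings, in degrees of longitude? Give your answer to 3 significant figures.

T = 105.1 min = 6306.0 s.
Single-satellite node shift = (6306.0/86164) × 360° = 26.35°.
With 5 satellites evenly phased, successive equator crossings are 26.35/5 = 5.269° apart.

5.27°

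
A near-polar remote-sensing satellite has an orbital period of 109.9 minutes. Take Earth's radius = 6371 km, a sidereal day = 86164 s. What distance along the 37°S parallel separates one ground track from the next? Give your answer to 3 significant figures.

2450 km

T = 109.9 min = 6594.0 s.
Node shift per orbit = (6594.0/86164) × 360° = 27.55°.
Equatorial spacing = 27.55 × 111.2 km/° = 3063 km.
At 37° latitude, spacing = 3063 × cos(37°) = 2447 km.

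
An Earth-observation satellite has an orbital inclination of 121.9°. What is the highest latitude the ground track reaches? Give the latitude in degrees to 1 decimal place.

58.1°

Retrograde orbit: the ground track reaches ±(180° − i) = ±(180 − 121.9) = ±58.1°.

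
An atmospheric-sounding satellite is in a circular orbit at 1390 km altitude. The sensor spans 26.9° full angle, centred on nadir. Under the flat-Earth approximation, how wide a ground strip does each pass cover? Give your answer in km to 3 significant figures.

Half-angle = 26.9°/2 = 13.45°.
Swath width ≈ 2h·tan(θ/2) = 2 × 1390 × tan(13.45°) = 664.9 km.

665 km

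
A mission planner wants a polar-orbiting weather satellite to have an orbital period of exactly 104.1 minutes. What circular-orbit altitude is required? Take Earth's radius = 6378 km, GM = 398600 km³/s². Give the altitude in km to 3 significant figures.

T = 104.1 min = 6246.0 s.
From T = 2π√(a³/μ): a = (μ T²/4π²)^(1/3) = (398600 × 6246.0² / 4π²)^(1/3) = 7330 km.
Altitude h = a − R = 7330 − 6378 = 952 km.

952 km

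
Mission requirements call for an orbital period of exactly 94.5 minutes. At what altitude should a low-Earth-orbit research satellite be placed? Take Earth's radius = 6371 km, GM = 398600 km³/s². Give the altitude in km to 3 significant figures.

501 km

T = 94.5 min = 5670.0 s.
From T = 2π√(a³/μ): a = (μ T²/4π²)^(1/3) = (398600 × 5670.0² / 4π²)^(1/3) = 6872 km.
Altitude h = a − R = 6872 − 6371 = 501 km.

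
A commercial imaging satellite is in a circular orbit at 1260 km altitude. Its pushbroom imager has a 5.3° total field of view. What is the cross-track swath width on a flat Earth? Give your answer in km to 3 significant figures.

117 km

Half-angle = 5.3°/2 = 2.65°.
Swath width ≈ 2h·tan(θ/2) = 2 × 1260 × tan(2.65°) = 116.6 km.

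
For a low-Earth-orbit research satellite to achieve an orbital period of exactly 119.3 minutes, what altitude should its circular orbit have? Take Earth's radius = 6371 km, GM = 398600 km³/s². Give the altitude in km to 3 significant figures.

1660 km

T = 119.3 min = 7158.0 s.
From T = 2π√(a³/μ): a = (μ T²/4π²)^(1/3) = (398600 × 7158.0² / 4π²)^(1/3) = 8028 km.
Altitude h = a − R = 8028 − 6371 = 1657 km.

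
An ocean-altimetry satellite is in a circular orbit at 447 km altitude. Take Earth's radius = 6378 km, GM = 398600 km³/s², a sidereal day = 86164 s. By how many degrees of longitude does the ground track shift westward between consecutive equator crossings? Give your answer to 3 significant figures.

23.4°

Semi-major axis a = 6378 + 447 = 6825 km. Period T = 2π√(a³/μ) = 2π√(6825³/398600) = 5611.3 s = 93.52 min.
During one orbit Earth rotates (5611.3 / 86164) × 360° = 23.44°.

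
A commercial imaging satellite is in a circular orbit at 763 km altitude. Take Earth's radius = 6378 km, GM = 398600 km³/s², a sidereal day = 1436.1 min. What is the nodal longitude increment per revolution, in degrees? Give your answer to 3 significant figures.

25.1°

Semi-major axis a = 6378 + 763 = 7141 km. Period T = 2π√(a³/μ) = 2π√(7141³/398600) = 6005.5 s = 100.09 min.
During one orbit Earth rotates (6005.5 / 86166) × 360° = 25.09°.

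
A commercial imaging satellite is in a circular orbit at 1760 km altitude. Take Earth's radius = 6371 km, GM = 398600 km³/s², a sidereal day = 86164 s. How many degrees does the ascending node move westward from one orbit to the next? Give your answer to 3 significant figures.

Semi-major axis a = 6371 + 1760 = 8131 km. Period T = 2π√(a³/μ) = 2π√(8131³/398600) = 7296.7 s = 121.61 min.
During one orbit Earth rotates (7296.7 / 86164) × 360° = 30.49°.

30.5°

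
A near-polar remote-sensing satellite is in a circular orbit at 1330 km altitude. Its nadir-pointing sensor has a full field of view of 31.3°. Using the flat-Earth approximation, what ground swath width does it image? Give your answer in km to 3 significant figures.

745 km

Half-angle = 31.3°/2 = 15.65°.
Swath width ≈ 2h·tan(θ/2) = 2 × 1330 × tan(15.65°) = 745.2 km.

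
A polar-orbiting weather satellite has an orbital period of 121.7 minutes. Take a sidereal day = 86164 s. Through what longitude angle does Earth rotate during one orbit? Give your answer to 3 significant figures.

30.5°

T = 121.7 min = 7302.0 s.
During one orbit Earth rotates (7302.0 / 86164) × 360° = 30.51°.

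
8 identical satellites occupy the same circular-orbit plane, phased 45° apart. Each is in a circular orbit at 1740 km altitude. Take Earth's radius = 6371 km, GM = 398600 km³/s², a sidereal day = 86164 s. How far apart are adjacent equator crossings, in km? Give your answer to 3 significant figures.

422 km

Semi-major axis a = 6371 + 1740 = 8111 km. Period T = 2π√(a³/μ) = 2π√(8111³/398600) = 7269.8 s = 121.16 min.
Single-satellite node shift = (7269.8/86164) × 360° = 30.37°.
With 8 satellites evenly phased, successive equator crossings are 30.37/8 = 3.797° apart.
That is 3.797 × 111.2 = 422 km at the equator.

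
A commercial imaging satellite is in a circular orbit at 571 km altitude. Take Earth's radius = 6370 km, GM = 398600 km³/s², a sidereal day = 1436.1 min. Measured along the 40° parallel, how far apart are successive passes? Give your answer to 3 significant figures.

Semi-major axis a = 6370 + 571 = 6941 km. Period T = 2π√(a³/μ) = 2π√(6941³/398600) = 5755.0 s = 95.92 min.
Node shift per orbit = (5755.0/86166) × 360° = 24.04°.
Equatorial spacing = 24.04 × 111.2 km/° = 2673 km.
At 40° latitude, spacing = 2673 × cos(40°) = 2048 km.

2050 km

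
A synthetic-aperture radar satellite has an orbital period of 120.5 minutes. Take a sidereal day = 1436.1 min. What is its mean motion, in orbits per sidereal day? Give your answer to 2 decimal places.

T = 120.5 min = 7230.0 s.
Orbits per sidereal day = 86166 / 7230.0 = 11.918.

11.92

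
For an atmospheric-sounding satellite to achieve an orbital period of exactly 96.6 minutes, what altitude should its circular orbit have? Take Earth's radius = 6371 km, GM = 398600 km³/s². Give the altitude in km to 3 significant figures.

T = 96.6 min = 5796.0 s.
From T = 2π√(a³/μ): a = (μ T²/4π²)^(1/3) = (398600 × 5796.0² / 4π²)^(1/3) = 6974 km.
Altitude h = a − R = 6974 − 6371 = 603 km.

603 km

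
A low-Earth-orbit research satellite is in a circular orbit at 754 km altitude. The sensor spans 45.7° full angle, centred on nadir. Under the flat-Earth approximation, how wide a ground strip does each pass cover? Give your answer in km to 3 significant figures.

Half-angle = 45.7°/2 = 22.85°.
Swath width ≈ 2h·tan(θ/2) = 2 × 754 × tan(22.85°) = 635.5 km.

635 km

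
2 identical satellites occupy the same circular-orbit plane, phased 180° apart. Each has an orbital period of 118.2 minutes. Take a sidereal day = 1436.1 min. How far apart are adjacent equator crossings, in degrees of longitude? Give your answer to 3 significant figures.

T = 118.2 min = 7092.0 s.
Single-satellite node shift = (7092.0/86166) × 360° = 29.63°.
With 2 satellites evenly phased, successive equator crossings are 29.63/2 = 14.815° apart.

14.8°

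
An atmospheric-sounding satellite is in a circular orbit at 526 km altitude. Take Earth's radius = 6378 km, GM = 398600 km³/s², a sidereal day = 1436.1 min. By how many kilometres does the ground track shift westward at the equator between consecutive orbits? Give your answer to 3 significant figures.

2660 km

Semi-major axis a = 6378 + 526 = 6904 km. Period T = 2π√(a³/μ) = 2π√(6904³/398600) = 5709.0 s = 95.15 min.
During one orbit Earth rotates (5709.0 / 86166) × 360° = 23.85°.
At the equator that is 23.85° × (2π·6378/360) km/° = 23.85 × 111.3 = 2655 km.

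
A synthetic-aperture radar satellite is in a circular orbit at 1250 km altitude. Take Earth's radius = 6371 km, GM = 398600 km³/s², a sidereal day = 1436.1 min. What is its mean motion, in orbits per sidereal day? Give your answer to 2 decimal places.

Semi-major axis a = 6371 + 1250 = 7621 km. Period T = 2π√(a³/μ) = 2π√(7621³/398600) = 6621.1 s = 110.35 min.
Orbits per sidereal day = 86166 / 6621.1 = 13.014.

13.01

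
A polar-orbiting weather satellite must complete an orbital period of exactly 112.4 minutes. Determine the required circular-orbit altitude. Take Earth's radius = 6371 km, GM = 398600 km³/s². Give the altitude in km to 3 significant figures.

1340 km

T = 112.4 min = 6744.0 s.
From T = 2π√(a³/μ): a = (μ T²/4π²)^(1/3) = (398600 × 6744.0² / 4π²)^(1/3) = 7715 km.
Altitude h = a − R = 7715 − 6371 = 1344 km.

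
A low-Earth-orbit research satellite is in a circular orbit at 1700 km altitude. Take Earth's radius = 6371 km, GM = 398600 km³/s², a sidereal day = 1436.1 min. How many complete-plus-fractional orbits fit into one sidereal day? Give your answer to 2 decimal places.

Semi-major axis a = 6371 + 1700 = 8071 km. Period T = 2π√(a³/μ) = 2π√(8071³/398600) = 7216.1 s = 120.27 min.
Orbits per sidereal day = 86166 / 7216.1 = 11.941.

11.94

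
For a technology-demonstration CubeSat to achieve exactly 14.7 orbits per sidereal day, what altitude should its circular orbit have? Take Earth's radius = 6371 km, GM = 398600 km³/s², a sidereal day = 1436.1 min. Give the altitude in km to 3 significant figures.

Required period T = 86166 / 14.7 = 5861.6 s.
From T = 2π√(a³/μ): a = (μ T²/4π²)^(1/3) = (398600 × 5861.6² / 4π²)^(1/3) = 7026 km.
Altitude h = a − R = 7026 − 6371 = 655 km.

655 km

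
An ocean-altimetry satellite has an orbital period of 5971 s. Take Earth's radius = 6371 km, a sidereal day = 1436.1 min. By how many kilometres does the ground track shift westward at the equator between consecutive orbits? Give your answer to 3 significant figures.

During one orbit Earth rotates (5971.0 / 86166) × 360° = 24.95°.
At the equator that is 24.95° × (2π·6371/360) km/° = 24.95 × 111.2 = 2774 km.

2770 km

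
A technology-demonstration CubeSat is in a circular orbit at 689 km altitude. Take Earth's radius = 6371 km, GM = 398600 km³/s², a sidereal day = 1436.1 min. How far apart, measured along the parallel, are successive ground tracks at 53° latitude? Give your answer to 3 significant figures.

1650 km

Semi-major axis a = 6371 + 689 = 7060 km. Period T = 2π√(a³/μ) = 2π√(7060³/398600) = 5903.6 s = 98.39 min.
Node shift per orbit = (5903.6/86166) × 360° = 24.67°.
Equatorial spacing = 24.67 × 111.2 km/° = 2743 km.
At 53° latitude, spacing = 2743 × cos(53°) = 1651 km.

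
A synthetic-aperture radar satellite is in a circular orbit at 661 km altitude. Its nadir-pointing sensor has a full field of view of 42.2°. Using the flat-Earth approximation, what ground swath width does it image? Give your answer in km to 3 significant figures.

510 km

Half-angle = 42.2°/2 = 21.1°.
Swath width ≈ 2h·tan(θ/2) = 2 × 661 × tan(21.1°) = 510.1 km.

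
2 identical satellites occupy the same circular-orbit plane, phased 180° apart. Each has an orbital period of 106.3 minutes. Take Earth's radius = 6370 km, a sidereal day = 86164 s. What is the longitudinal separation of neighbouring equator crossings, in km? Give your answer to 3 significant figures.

1480 km

T = 106.3 min = 6378.0 s.
Single-satellite node shift = (6378.0/86164) × 360° = 26.65°.
With 2 satellites evenly phased, successive equator crossings are 26.65/2 = 13.324° apart.
That is 13.324 × 111.2 = 1481 km at the equator.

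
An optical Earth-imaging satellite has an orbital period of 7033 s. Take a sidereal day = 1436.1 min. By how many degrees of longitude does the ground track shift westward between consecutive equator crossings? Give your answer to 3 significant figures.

During one orbit Earth rotates (7033.0 / 86166) × 360° = 29.38°.

29.4°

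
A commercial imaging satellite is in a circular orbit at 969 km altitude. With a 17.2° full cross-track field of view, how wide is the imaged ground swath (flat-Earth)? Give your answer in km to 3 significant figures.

293 km

Half-angle = 17.2°/2 = 8.6°.
Swath width ≈ 2h·tan(θ/2) = 2 × 969 × tan(8.6°) = 293.1 km.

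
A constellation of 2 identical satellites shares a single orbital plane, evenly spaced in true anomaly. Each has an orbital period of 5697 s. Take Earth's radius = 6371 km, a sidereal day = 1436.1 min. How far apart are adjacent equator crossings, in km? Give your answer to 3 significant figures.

1320 km

Single-satellite node shift = (5697.0/86166) × 360° = 23.80°.
With 2 satellites evenly phased, successive equator crossings are 23.80/2 = 11.901° apart.
That is 11.901 × 111.2 = 1323 km at the equator.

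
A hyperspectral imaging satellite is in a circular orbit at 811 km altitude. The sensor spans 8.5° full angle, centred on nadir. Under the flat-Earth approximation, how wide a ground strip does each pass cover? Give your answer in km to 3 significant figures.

Half-angle = 8.5°/2 = 4.25°.
Swath width ≈ 2h·tan(θ/2) = 2 × 811 × tan(4.25°) = 120.5 km.

121 km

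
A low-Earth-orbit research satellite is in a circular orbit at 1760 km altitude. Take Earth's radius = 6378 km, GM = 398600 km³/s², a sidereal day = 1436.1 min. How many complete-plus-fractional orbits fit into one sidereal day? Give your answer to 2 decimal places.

11.79

Semi-major axis a = 6378 + 1760 = 8138 km. Period T = 2π√(a³/μ) = 2π√(8138³/398600) = 7306.1 s = 121.77 min.
Orbits per sidereal day = 86166 / 7306.1 = 11.794.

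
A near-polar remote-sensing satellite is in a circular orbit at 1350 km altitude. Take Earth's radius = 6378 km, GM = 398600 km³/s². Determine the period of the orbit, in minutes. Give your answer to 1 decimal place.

112.7 min

Semi-major axis a = 6378 + 1350 = 7728 km. Period T = 2π√(a³/μ) = 2π√(7728³/398600) = 6761.0 s = 112.68 min.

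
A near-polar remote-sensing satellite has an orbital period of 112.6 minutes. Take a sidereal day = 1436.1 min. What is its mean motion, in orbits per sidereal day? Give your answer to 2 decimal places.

T = 112.6 min = 6756.0 s.
Orbits per sidereal day = 86166 / 6756.0 = 12.754.

12.75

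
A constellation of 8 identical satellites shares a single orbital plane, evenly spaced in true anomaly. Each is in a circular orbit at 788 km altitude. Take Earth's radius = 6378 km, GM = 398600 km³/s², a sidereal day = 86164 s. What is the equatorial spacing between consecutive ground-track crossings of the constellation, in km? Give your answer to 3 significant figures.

Semi-major axis a = 6378 + 788 = 7166 km. Period T = 2π√(a³/μ) = 2π√(7166³/398600) = 6037.1 s = 100.62 min.
Single-satellite node shift = (6037.1/86164) × 360° = 25.22°.
With 8 satellites evenly phased, successive equator crossings are 25.22/8 = 3.153° apart.
That is 3.153 × 111.3 = 351 km at the equator.

351 km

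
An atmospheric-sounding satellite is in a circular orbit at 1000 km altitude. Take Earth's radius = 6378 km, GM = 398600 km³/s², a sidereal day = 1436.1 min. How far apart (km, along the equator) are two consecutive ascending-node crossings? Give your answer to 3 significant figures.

Semi-major axis a = 6378 + 1000 = 7378 km. Period T = 2π√(a³/μ) = 2π√(7378³/398600) = 6306.9 s = 105.12 min.
During one orbit Earth rotates (6306.9 / 86166) × 360° = 26.35°.
At the equator that is 26.35° × (2π·6378/360) km/° = 26.35 × 111.3 = 2933 km.

2930 km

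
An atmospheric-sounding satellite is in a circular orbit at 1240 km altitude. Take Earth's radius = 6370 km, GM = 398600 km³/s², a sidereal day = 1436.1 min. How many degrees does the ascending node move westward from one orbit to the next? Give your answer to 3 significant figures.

27.6°

Semi-major axis a = 6370 + 1240 = 7610 km. Period T = 2π√(a³/μ) = 2π√(7610³/398600) = 6606.8 s = 110.11 min.
During one orbit Earth rotates (6606.8 / 86166) × 360° = 27.60°.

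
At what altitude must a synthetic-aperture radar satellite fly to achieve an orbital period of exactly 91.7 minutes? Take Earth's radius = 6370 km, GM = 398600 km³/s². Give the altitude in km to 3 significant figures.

T = 91.7 min = 5502.0 s.
From T = 2π√(a³/μ): a = (μ T²/4π²)^(1/3) = (398600 × 5502.0² / 4π²)^(1/3) = 6736 km.
Altitude h = a − R = 6736 − 6370 = 366 km.

366 km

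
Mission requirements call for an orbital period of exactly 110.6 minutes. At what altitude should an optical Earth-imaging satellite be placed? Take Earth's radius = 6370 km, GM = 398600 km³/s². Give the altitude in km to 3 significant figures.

T = 110.6 min = 6636.0 s.
From T = 2π√(a³/μ): a = (μ T²/4π²)^(1/3) = (398600 × 6636.0² / 4π²)^(1/3) = 7632 km.
Altitude h = a − R = 7632 − 6370 = 1262 km.

1260 km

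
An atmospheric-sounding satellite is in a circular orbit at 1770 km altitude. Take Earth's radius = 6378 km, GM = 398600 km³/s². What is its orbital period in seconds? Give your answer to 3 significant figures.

7320 seconds

Semi-major axis a = 6378 + 1770 = 8148 km. Period T = 2π√(a³/μ) = 2π√(8148³/398600) = 7319.6 s = 121.99 min.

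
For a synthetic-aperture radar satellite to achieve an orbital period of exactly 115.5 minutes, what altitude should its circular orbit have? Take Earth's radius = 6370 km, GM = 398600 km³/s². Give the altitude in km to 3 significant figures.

T = 115.5 min = 6930.0 s.
From T = 2π√(a³/μ): a = (μ T²/4π²)^(1/3) = (398600 × 6930.0² / 4π²)^(1/3) = 7856 km.
Altitude h = a − R = 7856 − 6370 = 1486 km.

1490 km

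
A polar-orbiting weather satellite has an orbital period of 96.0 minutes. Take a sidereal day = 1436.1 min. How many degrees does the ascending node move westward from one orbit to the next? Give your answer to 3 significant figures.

T = 96.0 min = 5760.0 s.
During one orbit Earth rotates (5760.0 / 86166) × 360° = 24.07°.

24.1°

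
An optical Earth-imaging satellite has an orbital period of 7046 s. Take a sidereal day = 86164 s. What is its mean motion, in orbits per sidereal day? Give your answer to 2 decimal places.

Orbits per sidereal day = 86164 / 7046.0 = 12.229.

12.23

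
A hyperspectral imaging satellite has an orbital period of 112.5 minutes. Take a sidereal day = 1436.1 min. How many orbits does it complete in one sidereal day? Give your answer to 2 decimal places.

12.77

T = 112.5 min = 6750.0 s.
Orbits per sidereal day = 86166 / 6750.0 = 12.765.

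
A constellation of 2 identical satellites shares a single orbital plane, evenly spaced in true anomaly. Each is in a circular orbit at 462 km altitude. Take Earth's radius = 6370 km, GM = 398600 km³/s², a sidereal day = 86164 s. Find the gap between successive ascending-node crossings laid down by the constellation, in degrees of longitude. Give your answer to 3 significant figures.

11.7°

Semi-major axis a = 6370 + 462 = 6832 km. Period T = 2π√(a³/μ) = 2π√(6832³/398600) = 5620.0 s = 93.67 min.
Single-satellite node shift = (5620.0/86164) × 360° = 23.48°.
With 2 satellites evenly phased, successive equator crossings are 23.48/2 = 11.740° apart.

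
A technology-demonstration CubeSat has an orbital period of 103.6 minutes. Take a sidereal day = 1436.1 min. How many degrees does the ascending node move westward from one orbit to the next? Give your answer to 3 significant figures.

T = 103.6 min = 6216.0 s.
During one orbit Earth rotates (6216.0 / 86166) × 360° = 25.97°.

26.0°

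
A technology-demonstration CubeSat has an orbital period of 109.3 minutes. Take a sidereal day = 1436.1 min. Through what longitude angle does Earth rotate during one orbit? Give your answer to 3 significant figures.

T = 109.3 min = 6558.0 s.
During one orbit Earth rotates (6558.0 / 86166) × 360° = 27.40°.

27.4°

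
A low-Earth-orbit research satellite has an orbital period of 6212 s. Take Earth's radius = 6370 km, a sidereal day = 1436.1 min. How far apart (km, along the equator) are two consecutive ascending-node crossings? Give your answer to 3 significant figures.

2890 km

During one orbit Earth rotates (6212.0 / 86166) × 360° = 25.95°.
At the equator that is 25.95° × (2π·6370/360) km/° = 25.95 × 111.2 = 2885 km.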